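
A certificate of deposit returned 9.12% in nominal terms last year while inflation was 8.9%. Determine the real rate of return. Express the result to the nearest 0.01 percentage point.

Real return via the Fisher equation: (1 + 9.12%)/(1 + 8.9%) − 1 = 1.0912/1.089 − 1 ≈ 0.00202.

0.20%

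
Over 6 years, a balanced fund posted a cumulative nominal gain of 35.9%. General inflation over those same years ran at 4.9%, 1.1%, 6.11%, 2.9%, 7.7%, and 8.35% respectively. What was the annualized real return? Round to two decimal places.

Cumulative inflation factor: 1.049 × 1.011 × 1.0611 × 1.029 × 1.077 × 1.0835 ≈ 1.35127.
Nominal growth factor: 1.35900. Real growth factor = 1.35900 / 1.35127 ≈ 1.00572.
Annualized: 1.00572^(1/6) − 1 ≈ 0.00095.

0.10%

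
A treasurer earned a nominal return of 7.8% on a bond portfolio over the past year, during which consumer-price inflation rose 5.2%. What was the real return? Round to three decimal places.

Real return via the Fisher equation: (1 + 7.8%)/(1 + 5.2%) − 1 = 1.078/1.052 − 1 ≈ 0.02471.

2.471%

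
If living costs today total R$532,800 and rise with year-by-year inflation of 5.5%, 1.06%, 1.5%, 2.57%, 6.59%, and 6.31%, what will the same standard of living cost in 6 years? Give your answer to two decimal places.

Cumulative price-level factor: 1.055 × 1.0106 × 1.015 × 1.0257 × 1.0659 × 1.0631 ≈ 1.2577917206.
The nominal amount required is R$532,800 scaled up by that factor.

R$670,151.43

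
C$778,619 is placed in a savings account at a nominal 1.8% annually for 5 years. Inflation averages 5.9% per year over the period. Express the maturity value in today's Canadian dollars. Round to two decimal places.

Nominal value at maturity: C$778,619 × (1 + 1.8%)^5 ≈ C$851,263.25.
Price-level factor over 5 years: (1 + 5.9%)^5 ≈ 1.3319250917.
The maturity value deflated by that factor is the answer in today's purchasing power.

C$639,122.47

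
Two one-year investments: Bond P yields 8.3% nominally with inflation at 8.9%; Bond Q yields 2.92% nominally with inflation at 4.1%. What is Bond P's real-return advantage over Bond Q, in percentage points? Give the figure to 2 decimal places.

Bond P real return: 1.083/1.089 − 1 = -0.551%.
Bond Q real return: 1.0292/1.041 − 1 = -1.134%.
Difference: -0.551 − (-1.134) = 0.583 pp.

0.58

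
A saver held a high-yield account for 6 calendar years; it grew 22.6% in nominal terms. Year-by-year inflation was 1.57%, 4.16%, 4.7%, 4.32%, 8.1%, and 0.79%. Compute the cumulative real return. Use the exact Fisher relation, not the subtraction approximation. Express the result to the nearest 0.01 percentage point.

Cumulative inflation factor: 1.0157 × 1.0416 × 1.047 × 1.0432 × 1.081 × 1.0079 ≈ 1.25899.
Nominal growth factor: 1.22600. Real growth factor = 1.22600 / 1.25899 ≈ 0.97379.
Total real return ≈ -2.6207%.

-2.62%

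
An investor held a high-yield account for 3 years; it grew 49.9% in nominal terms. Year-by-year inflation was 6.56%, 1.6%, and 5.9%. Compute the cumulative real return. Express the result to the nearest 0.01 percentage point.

Cumulative inflation factor: 1.0656 × 1.016 × 1.059 ≈ 1.14653.
Nominal growth factor: 1.49900. Real growth factor = 1.49900 / 1.14653 ≈ 1.30743.
Total real return ≈ 30.7428%.

30.74%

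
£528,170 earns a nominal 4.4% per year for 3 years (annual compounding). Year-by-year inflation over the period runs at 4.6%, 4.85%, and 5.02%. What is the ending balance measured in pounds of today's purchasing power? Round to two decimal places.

£521,798.82

Nominal value at maturity: £528,170 × (1 + 4.4%)^3 ≈ £601,001.04.
Price-level factor over 3 years: 1.046 × 1.0485 × 1.0502 = 1.1517868962.
Dividing the nominal maturity value by the price-level factor gives the value in today's money.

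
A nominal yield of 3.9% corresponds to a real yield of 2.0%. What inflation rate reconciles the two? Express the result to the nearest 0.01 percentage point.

From (1+r_nom) = (1+r_real)(1+π), we get 1+π = (1 + 3.9%)/(1 + 2.0%) = 1.039/1.020 ≈ 1.01863.
So π ≈ 1.8627%.

1.86%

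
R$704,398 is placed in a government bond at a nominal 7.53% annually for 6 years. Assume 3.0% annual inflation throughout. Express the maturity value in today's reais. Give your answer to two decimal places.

Nominal value at maturity: R$704,398 × (1 + 7.53%)^6 ≈ R$1,088,920.04.
Price-level factor over 6 years: (1 + 3.0%)^6 ≈ 1.1940522965.
Dividing the nominal maturity value by the price-level factor gives the value in today's money.

R$911,953.39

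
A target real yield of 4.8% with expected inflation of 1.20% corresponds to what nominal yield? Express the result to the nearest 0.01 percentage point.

6.06%

By the Fisher equation, 1 + r_nom = (1 + 4.8%)(1 + 1.20%) = 1.048 × 1.0120 = 1.060576.
So r_nom = 6.0576%.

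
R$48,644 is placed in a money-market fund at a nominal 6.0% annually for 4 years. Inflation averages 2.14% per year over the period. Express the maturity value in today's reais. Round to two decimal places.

R$56,424.71

Nominal value at maturity: R$48,644 × (1 + 6.0%)^4 ≈ R$61,411.93.
Price-level factor over 4 years: (1 + 2.14%)^4 ≈ 1.0883871711.
Dividing the nominal maturity value by the price-level factor gives the value in today's money.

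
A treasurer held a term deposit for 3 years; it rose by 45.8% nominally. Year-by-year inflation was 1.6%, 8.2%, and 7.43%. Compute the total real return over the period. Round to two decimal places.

23.46%

Cumulative inflation factor: 1.016 × 1.082 × 1.0743 ≈ 1.18099.
Nominal growth factor: 1.45800. Real growth factor = 1.45800 / 1.18099 ≈ 1.23456.
Total real return ≈ 23.4557%.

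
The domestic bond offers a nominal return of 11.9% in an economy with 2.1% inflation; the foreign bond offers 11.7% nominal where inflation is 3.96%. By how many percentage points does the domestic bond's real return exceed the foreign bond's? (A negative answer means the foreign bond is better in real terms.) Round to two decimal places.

2.15

The domestic bond real return: 1.119/1.021 − 1 = 9.598%.
The foreign bond real return: 1.117/1.0396 − 1 = 7.445%.
Difference: 9.598 − 7.445 = 2.153 pp.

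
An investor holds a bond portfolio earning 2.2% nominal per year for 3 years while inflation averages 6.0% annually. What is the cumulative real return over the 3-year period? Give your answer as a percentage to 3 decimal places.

The annual real rate is (1+2.2%)/(1+6.0%) − 1 = -3.5849%.
Compounded over 3 years: (1 + -0.035849)^3 − 1 ≈ -0.10374.

-10.374%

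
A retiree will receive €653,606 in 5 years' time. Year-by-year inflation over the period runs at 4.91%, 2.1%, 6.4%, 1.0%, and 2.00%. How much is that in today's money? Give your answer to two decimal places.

Price-level factor over 5 years: 1.0491 × 1.021 × 1.064 × 1.010 × 1.0200 ≈ 1.1741019318.
Purchasing power today: €653,606 divided by that factor.

€556,685.91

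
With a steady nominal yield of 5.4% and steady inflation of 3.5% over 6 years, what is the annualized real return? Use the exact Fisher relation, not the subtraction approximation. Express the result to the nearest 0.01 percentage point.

With constant rates the annual real return is the same each year: (1+5.4%)/(1+3.5%) − 1 = 0.01836.

1.84%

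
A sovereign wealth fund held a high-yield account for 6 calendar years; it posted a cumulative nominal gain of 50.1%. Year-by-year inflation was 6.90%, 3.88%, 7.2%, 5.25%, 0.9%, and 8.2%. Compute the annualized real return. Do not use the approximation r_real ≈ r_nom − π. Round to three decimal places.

1.560%

Cumulative inflation factor: 1.0690 × 1.0388 × 1.072 × 1.0525 × 1.009 × 1.082 ≈ 1.36787.
Nominal growth factor: 1.50100. Real growth factor = 1.50100 / 1.36787 ≈ 1.09733.
Annualized: 1.09733^(1/6) − 1 ≈ 0.01560.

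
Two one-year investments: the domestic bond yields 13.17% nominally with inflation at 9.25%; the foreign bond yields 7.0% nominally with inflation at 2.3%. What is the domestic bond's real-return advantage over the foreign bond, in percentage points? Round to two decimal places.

The domestic bond real return: 1.1317/1.0925 − 1 = 3.588%.
The foreign bond real return: 1.070/1.023 − 1 = 4.594%.
Difference: 3.588 − 4.594 = -1.006 pp.

-1.01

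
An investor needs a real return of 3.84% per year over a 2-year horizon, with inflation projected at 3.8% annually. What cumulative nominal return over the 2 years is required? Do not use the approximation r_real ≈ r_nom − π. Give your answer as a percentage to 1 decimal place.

Required annual nominal rate: (1+3.84%)(1+3.8%) − 1 = 7.78592%.
Cumulative over 2 years: (1 + 0.0778592)^2 − 1 ≈ 0.16178.

16.2%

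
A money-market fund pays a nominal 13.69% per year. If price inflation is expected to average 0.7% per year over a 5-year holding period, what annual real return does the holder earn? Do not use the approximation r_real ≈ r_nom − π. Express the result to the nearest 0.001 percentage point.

12.900%

With constant rates the annual real return is the same each year: (1+13.69%)/(1+0.7%) − 1 = 0.12900.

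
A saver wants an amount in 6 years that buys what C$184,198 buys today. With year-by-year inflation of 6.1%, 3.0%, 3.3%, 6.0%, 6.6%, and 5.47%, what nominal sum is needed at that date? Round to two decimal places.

C$247,816.29

Cumulative price-level factor: 1.061 × 1.030 × 1.033 × 1.060 × 1.066 × 1.0547 ≈ 1.3453799343.
The nominal amount required is C$184,198 scaled up by that factor.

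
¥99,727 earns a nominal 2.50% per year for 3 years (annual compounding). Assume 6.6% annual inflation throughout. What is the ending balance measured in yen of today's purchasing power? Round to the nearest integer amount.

Nominal value at maturity: ¥99,727 × (1 + 2.50%)^3 ≈ ¥107,395.
Price-level factor over 3 years: (1 + 6.6%)^3 = 1.211355496.
Dividing the nominal maturity value by the price-level factor gives the value in today's money.

¥88,657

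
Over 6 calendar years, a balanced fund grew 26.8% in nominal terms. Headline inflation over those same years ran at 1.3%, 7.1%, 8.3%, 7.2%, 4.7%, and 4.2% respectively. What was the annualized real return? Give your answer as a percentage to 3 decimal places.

-1.331%

Cumulative inflation factor: 1.013 × 1.071 × 1.083 × 1.072 × 1.047 × 1.042 ≈ 1.37416.
Nominal growth factor: 1.26800. Real growth factor = 1.26800 / 1.37416 ≈ 0.92275.
Annualized: 0.92275^(1/6) − 1 ≈ -0.01331.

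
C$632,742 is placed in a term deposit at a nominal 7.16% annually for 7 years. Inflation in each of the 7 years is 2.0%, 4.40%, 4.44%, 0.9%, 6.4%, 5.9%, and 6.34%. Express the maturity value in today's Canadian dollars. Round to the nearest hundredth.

C$763,594.26

Nominal value at maturity: C$632,742 × (1 + 7.16%)^7 ≈ C$1,026,728.45.
Price-level factor over 7 years: 1.020 × 1.0440 × 1.0444 × 1.009 × 1.064 × 1.059 × 1.0634 ≈ 1.3445994952.
The maturity value deflated by that factor is the answer in today's purchasing power.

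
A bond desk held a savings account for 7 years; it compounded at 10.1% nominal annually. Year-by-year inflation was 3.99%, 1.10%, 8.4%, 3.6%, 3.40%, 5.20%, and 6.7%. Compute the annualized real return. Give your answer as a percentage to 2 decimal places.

Cumulative inflation factor: 1.0399 × 1.0110 × 1.084 × 1.036 × 1.0340 × 1.0520 × 1.067 ≈ 1.37035.
Nominal growth factor: 1.96115. Real growth factor = 1.96115 / 1.37035 ≈ 1.43113.
Annualized: 1.43113^(1/7) − 1 ≈ 0.05254.

5.25%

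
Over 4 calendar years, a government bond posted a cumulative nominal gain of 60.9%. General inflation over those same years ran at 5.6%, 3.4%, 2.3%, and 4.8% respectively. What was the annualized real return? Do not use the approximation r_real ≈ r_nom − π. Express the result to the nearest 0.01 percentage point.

Cumulative inflation factor: 1.056 × 1.034 × 1.023 × 1.048 ≈ 1.17063.
Nominal growth factor: 1.60900. Real growth factor = 1.60900 / 1.17063 ≈ 1.37447.
Annualized: 1.37447^(1/4) − 1 ≈ 0.08276.

8.28%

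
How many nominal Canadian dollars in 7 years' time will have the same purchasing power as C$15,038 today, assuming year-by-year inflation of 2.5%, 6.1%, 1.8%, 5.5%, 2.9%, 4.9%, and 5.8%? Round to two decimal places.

C$20,058.85

Cumulative price-level factor: 1.025 × 1.061 × 1.018 × 1.055 × 1.029 × 1.049 × 1.058 ≈ 1.3338777171.
The nominal amount required is C$15,038 scaled up by that factor.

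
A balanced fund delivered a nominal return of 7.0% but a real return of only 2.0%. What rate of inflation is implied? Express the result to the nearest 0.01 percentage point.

4.90%

From (1+r_nom) = (1+r_real)(1+π), we get 1+π = (1 + 7.0%)/(1 + 2.0%) = 1.070/1.020 ≈ 1.04902.
So π ≈ 4.9020%.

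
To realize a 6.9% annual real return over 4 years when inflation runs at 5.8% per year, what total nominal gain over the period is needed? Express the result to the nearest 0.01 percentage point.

Required annual nominal rate: (1+6.9%)(1+5.8%) − 1 = 13.1002%.
Cumulative over 4 years: (1 + 0.131002)^4 − 1 ≈ 0.63626.

63.63%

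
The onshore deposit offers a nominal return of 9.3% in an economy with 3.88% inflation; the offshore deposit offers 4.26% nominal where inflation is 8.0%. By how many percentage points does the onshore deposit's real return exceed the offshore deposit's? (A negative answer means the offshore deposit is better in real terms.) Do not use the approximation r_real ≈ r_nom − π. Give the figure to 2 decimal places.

The onshore deposit real return: 1.093/1.0388 − 1 = 5.218%.
The offshore deposit real return: 1.0426/1.080 − 1 = -3.463%.
Difference: 5.218 − (-3.463) = 8.681 pp.

8.68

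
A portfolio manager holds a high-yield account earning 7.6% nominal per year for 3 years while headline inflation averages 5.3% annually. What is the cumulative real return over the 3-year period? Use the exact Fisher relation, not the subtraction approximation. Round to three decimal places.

The annual real rate is (1+7.6%)/(1+5.3%) − 1 = 2.1842%.
Compounded over 3 years: (1 + 0.021842)^3 − 1 ≈ 0.06697.

6.697%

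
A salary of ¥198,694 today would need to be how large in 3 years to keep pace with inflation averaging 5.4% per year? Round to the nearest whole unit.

¥232,652

Cumulative price-level factor: (1+5.4%)^3 = 1.170905464.
The nominal amount required is ¥198,694 scaled up by that factor.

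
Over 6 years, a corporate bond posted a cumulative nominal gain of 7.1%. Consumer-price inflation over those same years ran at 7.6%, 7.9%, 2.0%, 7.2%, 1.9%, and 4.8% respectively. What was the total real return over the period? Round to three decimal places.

-21.000%

Cumulative inflation factor: 1.076 × 1.079 × 1.020 × 1.072 × 1.019 × 1.048 ≈ 1.35570.
Nominal growth factor: 1.07100. Real growth factor = 1.07100 / 1.35570 ≈ 0.79000.
Total real return ≈ -21.0003%.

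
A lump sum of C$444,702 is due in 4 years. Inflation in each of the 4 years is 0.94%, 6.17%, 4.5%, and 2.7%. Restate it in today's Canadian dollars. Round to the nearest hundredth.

C$386,649.30

Price-level factor over 4 years: 1.0094 × 1.0617 × 1.045 × 1.027 ≈ 1.1501430297.
Purchasing power today: C$444,702 divided by that factor.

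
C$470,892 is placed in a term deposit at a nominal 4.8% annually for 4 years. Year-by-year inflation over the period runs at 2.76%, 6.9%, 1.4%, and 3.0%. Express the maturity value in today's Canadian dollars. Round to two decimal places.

C$495,096.05

Nominal value at maturity: C$470,892 × (1 + 4.8%)^4 ≈ C$568,023.68.
Price-level factor over 4 years: 1.0276 × 1.069 × 1.014 × 1.030 ≈ 1.1472999654.
Dividing the nominal maturity value by the price-level factor gives the value in today's money.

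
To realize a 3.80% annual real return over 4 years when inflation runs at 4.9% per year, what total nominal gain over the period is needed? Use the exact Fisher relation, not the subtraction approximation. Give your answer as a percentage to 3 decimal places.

Required annual nominal rate: (1+3.80%)(1+4.9%) − 1 = 8.8862%.
Cumulative over 4 years: (1 + 0.088862)^4 − 1 ≈ 0.40570.

40.570%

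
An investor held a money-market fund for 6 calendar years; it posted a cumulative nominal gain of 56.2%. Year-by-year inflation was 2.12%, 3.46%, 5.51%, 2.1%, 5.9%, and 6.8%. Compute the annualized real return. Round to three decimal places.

3.277%

Cumulative inflation factor: 1.0212 × 1.0346 × 1.0551 × 1.021 × 1.059 × 1.068 ≈ 1.28727.
Nominal growth factor: 1.56200. Real growth factor = 1.56200 / 1.28727 ≈ 1.21342.
Annualized: 1.21342^(1/6) − 1 ≈ 0.03277.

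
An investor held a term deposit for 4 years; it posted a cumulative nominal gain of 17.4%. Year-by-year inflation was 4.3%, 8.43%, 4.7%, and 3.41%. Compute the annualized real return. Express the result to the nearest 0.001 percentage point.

-1.046%

Cumulative inflation factor: 1.043 × 1.0843 × 1.047 × 1.0341 ≈ 1.22446.
Nominal growth factor: 1.17400. Real growth factor = 1.17400 / 1.22446 ≈ 0.95879.
Annualized: 0.95879^(1/4) − 1 ≈ -0.01046.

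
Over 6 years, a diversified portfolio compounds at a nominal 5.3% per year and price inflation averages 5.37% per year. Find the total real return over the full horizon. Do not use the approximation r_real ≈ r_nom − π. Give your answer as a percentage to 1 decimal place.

The annual real rate is (1+5.3%)/(1+5.37%) − 1 = -0.0664%.
Compounded over 6 years: (1 + -0.000664)^6 − 1 ≈ -0.00398.

-0.4%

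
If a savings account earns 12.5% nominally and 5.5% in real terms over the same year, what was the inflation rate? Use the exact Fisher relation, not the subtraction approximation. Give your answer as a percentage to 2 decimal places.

6.64%

From (1+r_nom) = (1+r_real)(1+π), we get 1+π = (1 + 12.5%)/(1 + 5.5%) = 1.125/1.055 ≈ 1.06635.
So π ≈ 6.6351%.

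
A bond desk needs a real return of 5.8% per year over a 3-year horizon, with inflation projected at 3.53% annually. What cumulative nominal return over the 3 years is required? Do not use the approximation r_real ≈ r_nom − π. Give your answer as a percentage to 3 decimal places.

31.418%

Required annual nominal rate: (1+5.8%)(1+3.53%) − 1 = 9.53474%.
Cumulative over 3 years: (1 + 0.0953474)^3 − 1 ≈ 0.31418.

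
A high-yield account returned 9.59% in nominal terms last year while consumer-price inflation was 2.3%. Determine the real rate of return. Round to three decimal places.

Real return via the Fisher equation: (1 + 9.59%)/(1 + 2.3%) − 1 = 1.0959/1.023 − 1 ≈ 0.07126.

7.126%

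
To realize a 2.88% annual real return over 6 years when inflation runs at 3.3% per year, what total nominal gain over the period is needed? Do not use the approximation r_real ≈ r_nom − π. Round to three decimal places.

Required annual nominal rate: (1+2.88%)(1+3.3%) − 1 = 6.27504%.
Cumulative over 6 years: (1 + 0.0627504)^6 − 1 ≈ 0.44075.

44.075%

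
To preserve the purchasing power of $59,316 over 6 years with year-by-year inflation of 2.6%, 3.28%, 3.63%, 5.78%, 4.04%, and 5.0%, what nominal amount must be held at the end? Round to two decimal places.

Cumulative price-level factor: 1.026 × 1.0328 × 1.0363 × 1.0578 × 1.0404 × 1.050 ≈ 1.2689435234.
Multiplying $59,316 by the price-level factor gives the future nominal sum.

$75,268.65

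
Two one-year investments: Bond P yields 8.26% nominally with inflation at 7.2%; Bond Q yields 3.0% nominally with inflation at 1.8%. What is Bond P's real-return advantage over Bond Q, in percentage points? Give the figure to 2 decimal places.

-0.19

Bond P real return: 1.0826/1.072 − 1 = 0.989%.
Bond Q real return: 1.030/1.018 − 1 = 1.179%.
Difference: 0.989 − 1.179 = -0.190 pp.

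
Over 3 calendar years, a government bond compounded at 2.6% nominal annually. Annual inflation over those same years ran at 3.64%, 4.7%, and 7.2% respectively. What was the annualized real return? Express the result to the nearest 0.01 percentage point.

Cumulative inflation factor: 1.0364 × 1.047 × 1.072 ≈ 1.16324.
Nominal growth factor: 1.08005. Real growth factor = 1.08005 / 1.16324 ≈ 0.92848.
Annualized: 0.92848^(1/3) − 1 ≈ -0.02443.

-2.44%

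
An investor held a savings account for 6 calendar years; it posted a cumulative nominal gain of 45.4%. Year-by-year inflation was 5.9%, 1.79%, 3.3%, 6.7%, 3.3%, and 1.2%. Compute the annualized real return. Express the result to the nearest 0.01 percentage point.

2.66%

Cumulative inflation factor: 1.059 × 1.0179 × 1.033 × 1.067 × 1.033 × 1.012 ≈ 1.24207.
Nominal growth factor: 1.45400. Real growth factor = 1.45400 / 1.24207 ≈ 1.17062.
Annualized: 1.17062^(1/6) − 1 ≈ 0.02660.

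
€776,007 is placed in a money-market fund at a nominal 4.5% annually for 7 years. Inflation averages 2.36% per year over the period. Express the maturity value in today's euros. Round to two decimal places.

€896,948.96

Nominal value at maturity: €776,007 × (1 + 4.5%)^7 ≈ €1,056,038.31.
Price-level factor over 7 years: (1 + 2.36%)^7 ≈ 1.1773672211.
The maturity value deflated by that factor is the answer in today's purchasing power.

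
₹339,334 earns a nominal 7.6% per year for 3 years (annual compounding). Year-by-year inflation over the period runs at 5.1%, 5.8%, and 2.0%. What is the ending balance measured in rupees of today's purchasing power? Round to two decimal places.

₹372,713.94

Nominal value at maturity: ₹339,334 × (1 + 7.6%)^3 ≈ ₹422,731.09.
Price-level factor over 3 years: 1.051 × 1.058 × 1.020 = 1.13419716.
The maturity value deflated by that factor is the answer in today's purchasing power.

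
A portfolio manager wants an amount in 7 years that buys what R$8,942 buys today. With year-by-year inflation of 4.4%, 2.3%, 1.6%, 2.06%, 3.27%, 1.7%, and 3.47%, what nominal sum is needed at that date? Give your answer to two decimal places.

Cumulative price-level factor: 1.044 × 1.023 × 1.016 × 1.0206 × 1.0327 × 1.017 × 1.0347 ≈ 1.2034692093.
The nominal amount required is R$8,942 scaled up by that factor.

R$10,761.42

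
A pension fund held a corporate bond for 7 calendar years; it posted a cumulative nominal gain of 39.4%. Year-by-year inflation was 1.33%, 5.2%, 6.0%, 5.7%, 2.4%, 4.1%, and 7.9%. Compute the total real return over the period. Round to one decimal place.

1.5%

Cumulative inflation factor: 1.0133 × 1.052 × 1.060 × 1.057 × 1.024 × 1.041 × 1.079 ≈ 1.37375.
Nominal growth factor: 1.39400. Real growth factor = 1.39400 / 1.37375 ≈ 1.01474.
Total real return ≈ 1.4743%.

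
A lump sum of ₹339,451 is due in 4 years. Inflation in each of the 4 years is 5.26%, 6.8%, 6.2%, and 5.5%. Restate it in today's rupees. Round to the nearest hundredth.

Price-level factor over 4 years: 1.0526 × 1.068 × 1.062 × 1.055 ≈ 1.2595389285.
Purchasing power today: ₹339,451 divided by that factor.

₹269,504.18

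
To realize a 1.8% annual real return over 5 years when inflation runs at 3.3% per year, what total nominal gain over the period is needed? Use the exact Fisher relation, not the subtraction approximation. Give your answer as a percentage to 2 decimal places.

Required annual nominal rate: (1+1.8%)(1+3.3%) − 1 = 5.1594%.
Cumulative over 5 years: (1 + 0.051594)^5 − 1 ≈ 0.28600.

28.60%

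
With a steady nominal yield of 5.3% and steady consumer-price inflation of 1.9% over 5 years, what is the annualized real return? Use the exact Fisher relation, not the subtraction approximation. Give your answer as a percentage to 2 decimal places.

3.34%

With constant rates the annual real return is the same each year: (1+5.3%)/(1+1.9%) − 1 = 0.03337.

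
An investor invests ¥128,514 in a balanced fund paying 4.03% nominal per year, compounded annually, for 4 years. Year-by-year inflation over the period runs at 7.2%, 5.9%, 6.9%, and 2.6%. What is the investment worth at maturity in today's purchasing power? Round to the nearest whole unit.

Nominal value at maturity: ¥128,514 × (1 + 4.03%)^4 ≈ ¥150,517.
Price-level factor over 4 years: 1.072 × 1.059 × 1.069 × 1.026 ≈ 1.2451331949.
The maturity value deflated by that factor is the answer in today's purchasing power.

¥120,884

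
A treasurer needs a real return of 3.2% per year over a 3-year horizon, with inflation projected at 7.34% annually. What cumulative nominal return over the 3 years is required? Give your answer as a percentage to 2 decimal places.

Required annual nominal rate: (1+3.2%)(1+7.34%) − 1 = 10.77488%.
Cumulative over 3 years: (1 + 0.1077488)^3 − 1 ≈ 0.35933.

35.93%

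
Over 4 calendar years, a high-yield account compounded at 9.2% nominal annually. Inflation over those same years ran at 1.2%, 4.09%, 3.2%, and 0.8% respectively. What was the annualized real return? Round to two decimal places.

6.73%

Cumulative inflation factor: 1.012 × 1.0409 × 1.032 × 1.008 ≈ 1.09580.
Nominal growth factor: 1.42197. Real growth factor = 1.42197 / 1.09580 ≈ 1.29766.
Annualized: 1.29766^(1/4) − 1 ≈ 0.06731.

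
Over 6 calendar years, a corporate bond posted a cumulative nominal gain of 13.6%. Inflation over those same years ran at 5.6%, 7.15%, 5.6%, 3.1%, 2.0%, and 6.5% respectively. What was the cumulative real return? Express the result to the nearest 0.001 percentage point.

-15.111%

Cumulative inflation factor: 1.056 × 1.0715 × 1.056 × 1.031 × 1.020 × 1.065 ≈ 1.33822.
Nominal growth factor: 1.13600. Real growth factor = 1.13600 / 1.33822 ≈ 0.84889.
Total real return ≈ -15.1113%.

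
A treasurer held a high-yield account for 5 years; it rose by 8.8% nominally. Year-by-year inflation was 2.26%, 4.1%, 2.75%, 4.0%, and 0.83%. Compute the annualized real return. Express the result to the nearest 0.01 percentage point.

Cumulative inflation factor: 1.0226 × 1.041 × 1.0275 × 1.040 × 1.0083 ≈ 1.14699.
Nominal growth factor: 1.08800. Real growth factor = 1.08800 / 1.14699 ≈ 0.94857.
Annualized: 0.94857^(1/5) − 1 ≈ -0.01051.

-1.05%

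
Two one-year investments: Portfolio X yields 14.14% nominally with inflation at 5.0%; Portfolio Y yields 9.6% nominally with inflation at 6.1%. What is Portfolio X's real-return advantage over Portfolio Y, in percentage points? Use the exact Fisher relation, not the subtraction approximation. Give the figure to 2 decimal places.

5.41

Portfolio X real return: 1.1414/1.050 − 1 = 8.705%.
Portfolio Y real return: 1.096/1.061 − 1 = 3.299%.
Difference: 8.705 − 3.299 = 5.406 pp.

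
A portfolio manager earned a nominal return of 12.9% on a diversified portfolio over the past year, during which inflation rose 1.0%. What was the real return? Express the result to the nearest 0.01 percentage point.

Real return via the Fisher equation: (1 + 12.9%)/(1 + 1.0%) − 1 = 1.129/1.010 − 1 ≈ 0.11782.

11.78%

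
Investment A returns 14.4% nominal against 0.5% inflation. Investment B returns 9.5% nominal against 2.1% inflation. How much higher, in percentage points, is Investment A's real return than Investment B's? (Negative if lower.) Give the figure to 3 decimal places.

Investment A real return: 1.144/1.005 − 1 = 13.8308%.
Investment B real return: 1.095/1.021 − 1 = 7.2478%.
Difference: 13.8308 − 7.2478 = 6.5830 pp.

6.583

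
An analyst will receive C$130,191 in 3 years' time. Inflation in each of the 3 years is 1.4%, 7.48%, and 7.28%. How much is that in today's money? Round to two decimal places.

C$111,351.63

Price-level factor over 3 years: 1.014 × 1.0748 × 1.0728 ≈ 1.1691880762.
Purchasing power today: C$130,191 divided by that factor.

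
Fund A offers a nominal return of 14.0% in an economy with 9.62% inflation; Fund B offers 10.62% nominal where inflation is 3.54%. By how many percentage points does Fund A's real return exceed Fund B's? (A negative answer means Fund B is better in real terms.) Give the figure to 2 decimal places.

Fund A real return: 1.140/1.0962 − 1 = 3.996%.
Fund B real return: 1.1062/1.0354 − 1 = 6.838%.
Difference: 3.996 − 6.838 = -2.842 pp.

-2.84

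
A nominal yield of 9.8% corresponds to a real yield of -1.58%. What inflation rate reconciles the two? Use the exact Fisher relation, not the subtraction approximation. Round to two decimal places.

11.56%

From (1+r_nom) = (1+r_real)(1+π), we get 1+π = (1 + 9.8%)/(1 − 1.58%) = 1.098/0.9842 ≈ 1.11563.
So π ≈ 11.5627%.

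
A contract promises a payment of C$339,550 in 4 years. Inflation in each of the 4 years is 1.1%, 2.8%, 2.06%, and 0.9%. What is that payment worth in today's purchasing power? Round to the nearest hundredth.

C$317,258.11

Price-level factor over 4 years: 1.011 × 1.028 × 1.0206 × 1.009 ≈ 1.0702642045.
Purchasing power today: C$339,550 divided by that factor.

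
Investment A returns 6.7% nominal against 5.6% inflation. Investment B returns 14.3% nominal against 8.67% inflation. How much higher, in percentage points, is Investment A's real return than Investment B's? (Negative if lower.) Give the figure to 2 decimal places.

Investment A real return: 1.067/1.056 − 1 = 1.042%.
Investment B real return: 1.143/1.0867 − 1 = 5.181%.
Difference: 1.042 − 5.181 = -4.139 pp.

-4.14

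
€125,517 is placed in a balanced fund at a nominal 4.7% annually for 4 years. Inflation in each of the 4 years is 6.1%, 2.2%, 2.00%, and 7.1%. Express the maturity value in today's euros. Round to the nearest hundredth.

Nominal value at maturity: €125,517 × (1 + 4.7%)^4 ≈ €150,830.54.
Price-level factor over 4 years: 1.061 × 1.022 × 1.0200 × 1.071 ≈ 1.1845568876.
Dividing the nominal maturity value by the price-level factor gives the value in today's money.

€127,330.77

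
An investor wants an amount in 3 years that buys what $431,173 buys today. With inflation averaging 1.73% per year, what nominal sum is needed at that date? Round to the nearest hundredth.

$453,940.25

Cumulative price-level factor: (1+1.73%)^3 ≈ 1.0528030477.
Multiplying $431,173 by the price-level factor gives the future nominal sum.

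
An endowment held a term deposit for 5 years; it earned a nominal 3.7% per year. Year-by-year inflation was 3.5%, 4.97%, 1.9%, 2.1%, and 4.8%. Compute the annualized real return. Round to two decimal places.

Cumulative inflation factor: 1.035 × 1.0497 × 1.019 × 1.021 × 1.048 ≈ 1.18459.
Nominal growth factor: 1.19921. Real growth factor = 1.19921 / 1.18459 ≈ 1.01234.
Annualized: 1.01234^(1/5) − 1 ≈ 0.00246.

0.25%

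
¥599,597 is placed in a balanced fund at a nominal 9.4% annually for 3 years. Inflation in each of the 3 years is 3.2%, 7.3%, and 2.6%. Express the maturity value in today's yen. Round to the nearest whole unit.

Nominal value at maturity: ¥599,597 × (1 + 9.4%)^3 ≈ ¥785,075.
Price-level factor over 3 years: 1.032 × 1.073 × 1.026 = 1.136126736.
The maturity value deflated by that factor is the answer in today's purchasing power.

¥691,010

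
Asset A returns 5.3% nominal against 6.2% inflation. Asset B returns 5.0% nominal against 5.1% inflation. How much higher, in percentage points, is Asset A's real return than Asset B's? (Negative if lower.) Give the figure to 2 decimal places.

-0.75

Asset A real return: 1.053/1.062 − 1 = -0.847%.
Asset B real return: 1.050/1.051 − 1 = -0.095%.
Difference: -0.847 − (-0.095) = -0.752 pp.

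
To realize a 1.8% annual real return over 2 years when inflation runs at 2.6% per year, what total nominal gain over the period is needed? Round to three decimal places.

9.091%

Required annual nominal rate: (1+1.8%)(1+2.6%) − 1 = 4.4468%.
Cumulative over 2 years: (1 + 0.044468)^2 − 1 ≈ 0.09091.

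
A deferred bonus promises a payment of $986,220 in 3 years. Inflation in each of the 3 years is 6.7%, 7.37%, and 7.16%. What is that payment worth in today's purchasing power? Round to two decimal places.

Price-level factor over 3 years: 1.067 × 1.0737 × 1.0716 ≈ 1.2276655736.
Purchasing power today: $986,220 divided by that factor.

$803,329.52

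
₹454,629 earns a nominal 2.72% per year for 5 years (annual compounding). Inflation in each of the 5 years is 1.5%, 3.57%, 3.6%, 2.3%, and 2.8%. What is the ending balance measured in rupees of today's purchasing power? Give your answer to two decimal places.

Nominal value at maturity: ₹454,629 × (1 + 2.72%)^5 ≈ ₹519,914.81.
Price-level factor over 5 years: 1.015 × 1.0357 × 1.036 × 1.023 × 1.028 ≈ 1.1453244244.
Dividing the nominal maturity value by the price-level factor gives the value in today's money.

₹453,945.45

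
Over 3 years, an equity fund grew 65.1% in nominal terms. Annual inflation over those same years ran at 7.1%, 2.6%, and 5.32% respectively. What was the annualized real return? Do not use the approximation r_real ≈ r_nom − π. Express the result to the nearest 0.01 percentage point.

Cumulative inflation factor: 1.071 × 1.026 × 1.0532 ≈ 1.15730.
Nominal growth factor: 1.65100. Real growth factor = 1.65100 / 1.15730 ≈ 1.42659.
Annualized: 1.42659^(1/3) − 1 ≈ 0.12573.

12.57%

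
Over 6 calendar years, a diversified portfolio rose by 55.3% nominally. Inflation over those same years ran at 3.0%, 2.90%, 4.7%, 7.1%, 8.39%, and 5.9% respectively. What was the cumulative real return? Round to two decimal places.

13.84%

Cumulative inflation factor: 1.030 × 1.0290 × 1.047 × 1.071 × 1.0839 × 1.059 ≈ 1.36419.
Nominal growth factor: 1.55300. Real growth factor = 1.55300 / 1.36419 ≈ 1.13841.
Total real return ≈ 13.8407%.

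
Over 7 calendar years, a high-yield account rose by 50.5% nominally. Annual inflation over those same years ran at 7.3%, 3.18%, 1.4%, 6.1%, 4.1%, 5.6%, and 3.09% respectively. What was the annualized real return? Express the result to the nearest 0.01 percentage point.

1.57%

Cumulative inflation factor: 1.073 × 1.0318 × 1.014 × 1.061 × 1.041 × 1.056 × 1.0309 ≈ 1.34983.
Nominal growth factor: 1.50500. Real growth factor = 1.50500 / 1.34983 ≈ 1.11495.
Annualized: 1.11495^(1/7) − 1 ≈ 0.01567.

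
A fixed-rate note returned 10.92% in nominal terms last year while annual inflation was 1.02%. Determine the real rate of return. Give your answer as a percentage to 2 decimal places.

Real return via the Fisher equation: (1 + 10.92%)/(1 + 1.02%) − 1 = 1.1092/1.0102 − 1 ≈ 0.09800.

9.80%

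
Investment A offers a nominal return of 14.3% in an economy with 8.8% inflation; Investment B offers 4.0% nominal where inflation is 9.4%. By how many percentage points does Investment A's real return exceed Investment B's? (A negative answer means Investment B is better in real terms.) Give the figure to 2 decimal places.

9.99

Investment A real return: 1.143/1.088 − 1 = 5.055%.
Investment B real return: 1.040/1.094 − 1 = -4.936%.
Difference: 5.055 − (-4.936) = 9.991 pp.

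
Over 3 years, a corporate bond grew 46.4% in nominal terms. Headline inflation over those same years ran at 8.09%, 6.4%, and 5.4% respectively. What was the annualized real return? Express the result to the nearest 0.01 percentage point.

Cumulative inflation factor: 1.0809 × 1.064 × 1.054 ≈ 1.21218.
Nominal growth factor: 1.46400. Real growth factor = 1.46400 / 1.21218 ≈ 1.20774.
Annualized: 1.20774^(1/3) − 1 ≈ 0.06494.

6.49%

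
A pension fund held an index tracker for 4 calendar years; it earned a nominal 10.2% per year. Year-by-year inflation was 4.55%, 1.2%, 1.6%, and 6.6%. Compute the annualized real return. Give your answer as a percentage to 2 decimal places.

6.51%

Cumulative inflation factor: 1.0455 × 1.012 × 1.016 × 1.066 ≈ 1.14592.
Nominal growth factor: 1.47478. Real growth factor = 1.47478 / 1.14592 ≈ 1.28698.
Annualized: 1.28698^(1/4) − 1 ≈ 0.06511.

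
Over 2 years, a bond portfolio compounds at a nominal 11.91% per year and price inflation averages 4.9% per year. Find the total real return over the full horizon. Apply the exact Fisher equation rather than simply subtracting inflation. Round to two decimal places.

13.81%

The annual real rate is (1+11.91%)/(1+4.9%) − 1 = 6.6826%.
Compounded over 2 years: (1 + 0.066826)^2 − 1 ≈ 0.13812.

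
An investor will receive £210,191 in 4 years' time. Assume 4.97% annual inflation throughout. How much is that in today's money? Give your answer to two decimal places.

Price-level factor over 4 years: (1 + 4.97%)^4 ≈ 1.2141176952.
Purchasing power today: £210,191 divided by that factor.

£173,122.43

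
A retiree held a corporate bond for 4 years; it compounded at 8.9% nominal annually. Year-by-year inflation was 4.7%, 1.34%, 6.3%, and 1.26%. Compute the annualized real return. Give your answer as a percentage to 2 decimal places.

Cumulative inflation factor: 1.047 × 1.0134 × 1.063 × 1.0126 ≈ 1.14209.
Nominal growth factor: 1.40641. Real growth factor = 1.40641 / 1.14209 ≈ 1.23144.
Annualized: 1.23144^(1/4) − 1 ≈ 0.05342.

5.34%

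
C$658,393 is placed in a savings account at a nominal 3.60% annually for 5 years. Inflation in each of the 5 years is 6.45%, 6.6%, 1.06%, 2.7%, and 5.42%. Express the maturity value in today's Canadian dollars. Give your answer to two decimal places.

Nominal value at maturity: C$658,393 × (1 + 3.60%)^5 ≈ C$785,749.26.
Price-level factor over 5 years: 1.0645 × 1.066 × 1.0106 × 1.027 × 1.0542 ≈ 1.2415826064.
The maturity value deflated by that factor is the answer in today's purchasing power.

C$632,861.04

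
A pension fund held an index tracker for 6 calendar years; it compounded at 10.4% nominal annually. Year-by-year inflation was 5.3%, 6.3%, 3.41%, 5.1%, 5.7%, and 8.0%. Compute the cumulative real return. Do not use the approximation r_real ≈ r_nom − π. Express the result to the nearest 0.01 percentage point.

30.37%

Cumulative inflation factor: 1.053 × 1.063 × 1.0341 × 1.051 × 1.057 × 1.080 ≈ 1.38875.
Nominal growth factor: 1.81057. Real growth factor = 1.81057 / 1.38875 ≈ 1.30373.
Total real return ≈ 30.3733%.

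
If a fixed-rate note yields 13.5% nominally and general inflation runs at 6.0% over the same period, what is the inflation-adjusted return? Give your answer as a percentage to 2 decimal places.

Real return via the Fisher equation: (1 + 13.5%)/(1 + 6.0%) − 1 = 1.135/1.060 − 1 ≈ 0.07075.

7.08%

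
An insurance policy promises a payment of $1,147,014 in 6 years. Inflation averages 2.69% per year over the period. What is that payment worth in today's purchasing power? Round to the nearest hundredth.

Price-level factor over 6 years: (1 + 2.69%)^6 ≈ 1.1726513912.
Purchasing power today: $1,147,014 divided by that factor.

$978,137.24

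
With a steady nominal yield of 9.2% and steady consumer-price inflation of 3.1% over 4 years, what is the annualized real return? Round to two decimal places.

5.92%

With constant rates the annual real return is the same each year: (1+9.2%)/(1+3.1%) − 1 = 0.05917.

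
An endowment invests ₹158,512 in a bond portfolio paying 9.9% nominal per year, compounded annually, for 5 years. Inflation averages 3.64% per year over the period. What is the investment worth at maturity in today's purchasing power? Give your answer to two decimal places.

₹212,526.74

Nominal value at maturity: ₹158,512 × (1 + 9.9%)^5 ≈ ₹254,126.88.
Price-level factor over 5 years: (1 + 3.64%)^5 ≈ 1.1957407269.
The maturity value deflated by that factor is the answer in today's purchasing power.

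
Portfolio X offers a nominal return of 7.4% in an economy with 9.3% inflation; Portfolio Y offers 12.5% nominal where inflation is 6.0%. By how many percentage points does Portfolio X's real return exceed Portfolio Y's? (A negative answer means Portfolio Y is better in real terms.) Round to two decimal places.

Portfolio X real return: 1.074/1.093 − 1 = -1.738%.
Portfolio Y real return: 1.125/1.060 − 1 = 6.132%.
Difference: -1.738 − 6.132 = -7.870 pp.

-7.87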